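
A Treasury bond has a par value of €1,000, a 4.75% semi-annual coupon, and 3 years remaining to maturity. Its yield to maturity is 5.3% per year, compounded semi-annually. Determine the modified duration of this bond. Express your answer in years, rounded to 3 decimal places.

2.757 years

Periodic yield y = 0.0265. First find Macaulay duration:
  t   CF        PV=CF/(1+0.0265)^t    t·PV
  1        23.75        23.1369        23.1369
  2        23.75        22.5396        45.0791
  3        23.75        21.9577        65.8731
  4        23.75        21.3908        85.5634
  5        23.75        20.8386       104.1931
  6     1,023.75       875.0648     5,250.3885
  Σ                    984.9284     5,574.2341
P = 984.9284; Macaulay duration = 5,574.2341 / 984.9284 = 5.65953 half-year periods = 2.82977 years.
Modified duration = D_Mac / (1 + y) = 2.82977 / 1.0265 = 2.75671 years.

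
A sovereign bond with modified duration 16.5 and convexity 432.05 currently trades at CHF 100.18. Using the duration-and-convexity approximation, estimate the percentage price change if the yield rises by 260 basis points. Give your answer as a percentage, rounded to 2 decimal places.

-28.30%

Duration effect: -D_mod·Δy = -16.5 × (+0.026) = -0.429000
Convexity effect: ½·C·(Δy)² = 0.5 × 432.05 × (0.026)² = +0.1460329
ΔP/P ≈ -0.429000 + 0.1460329 = -0.2829671
= -28.29671%.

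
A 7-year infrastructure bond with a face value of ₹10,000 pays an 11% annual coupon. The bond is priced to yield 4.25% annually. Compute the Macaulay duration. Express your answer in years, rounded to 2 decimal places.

5.52 years

Periodic yield y = 0.0425. Discount each cash flow and weight by its year:
  t   CF        PV=CF/(1+0.0425)^t    t·PV
  1     1,100.00     1,055.1559     1,055.1559
  2     1,100.00     1,012.1399     2,024.2799
  3     1,100.00       970.8776     2,912.6329
  4     1,100.00       931.2975     3,725.1899
  5     1,100.00       893.3309     4,466.6546
  6     1,100.00       856.9122     5,141.4729
  7    11,100.00     8,294.5061    58,061.5430
  Σ                 14,014.2201    77,386.9291
Price P = Σ PV = 14,014.2201.
Macaulay duration = Σ(t·PV) / P = 77,386.9291 / 14,014.2201 = 5.52203 years.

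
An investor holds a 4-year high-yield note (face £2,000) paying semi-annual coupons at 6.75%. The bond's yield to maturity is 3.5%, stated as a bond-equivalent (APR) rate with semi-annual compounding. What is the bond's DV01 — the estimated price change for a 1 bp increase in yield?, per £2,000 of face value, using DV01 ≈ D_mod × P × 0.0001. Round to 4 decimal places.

£0.7926

Periodic yield y = 0.0175.
  t   CF        PV=CF/(1+0.0175)^t    t·PV
  1        67.50        66.3391        66.3391
  2        67.50        65.1981       130.3962
  3        67.50        64.0768       192.2303
  4        67.50        62.9747       251.8988
  5        67.50        61.8916       309.4580
  6        67.50        60.8271       364.9627
  7        67.50        59.7810       418.4667
  8     2,067.50     1,799.5759    14,396.6074
  Σ                  2,240.6642    16,130.3591
P = 2,240.6642; D_Mac = 7.19892 half-year periods = 3.59946 yrs; D_mod = 3.53755 yrs.
DV01 ≈ 3.53755 × 2,240.6642 × 0.0001 = 0.792647.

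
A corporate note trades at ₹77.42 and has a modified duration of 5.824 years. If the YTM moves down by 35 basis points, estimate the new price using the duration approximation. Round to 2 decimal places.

Duration approximation: ΔP/P ≈ -D_mod · Δy = -5.824 × (-0.0035) = +0.020384.
New price ≈ 77.42 × (1 + 0.020384) = 78.99812928.

₹79.00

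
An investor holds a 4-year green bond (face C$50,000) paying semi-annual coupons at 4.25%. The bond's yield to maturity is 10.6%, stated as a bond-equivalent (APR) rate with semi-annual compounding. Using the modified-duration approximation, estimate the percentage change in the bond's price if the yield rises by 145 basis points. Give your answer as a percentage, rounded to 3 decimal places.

Periodic yield y = 0.053. Modified duration first:
  t   CF        PV=CF/(1+0.053)^t    t·PV
  1     1,062.50     1,009.0218     1,009.0218
  2     1,062.50       958.2354     1,916.4707
  3     1,062.50       910.0051     2,730.0153
  4     1,062.50       864.2024     3,456.8095
  5     1,062.50       820.7050     4,103.5250
  6     1,062.50       779.3970     4,676.3818
  7     1,062.50       740.1681     5,181.1764
  8    51,062.50    33,781.2025   270,249.6196
  Σ                 39,862.9372   293,323.0203
P = 39,862.9372; D_Mac = 7.35829 half-year periods = 3.67914 yrs; D_mod = 3.67914/(1+0.053) = 3.49396 yrs.
ΔP/P ≈ -D_mod · Δy = -3.49396 × (+0.0145) = -0.050662 = -5.0662%.

-5.066%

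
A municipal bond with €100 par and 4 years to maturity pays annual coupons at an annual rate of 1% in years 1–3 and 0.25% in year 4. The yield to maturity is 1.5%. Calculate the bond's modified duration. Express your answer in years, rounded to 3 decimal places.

Periodic yield y = 0.015. First find Macaulay duration:
  t   CF        PV=CF/(1+0.015)^t    t·PV
  1         1.00         0.9852         0.9852
  2         1.00         0.9707         1.9413
  3         1.00         0.9563         2.8690
  4       100.25        94.4540       377.8159
  Σ                     97.3662       383.6114
P = 97.3662; Macaulay duration = 383.6114 / 97.3662 = 3.93988 years.
Modified duration = D_Mac / (1 + y) = 3.93988 / 1.015 = 3.88166 years.

3.882 years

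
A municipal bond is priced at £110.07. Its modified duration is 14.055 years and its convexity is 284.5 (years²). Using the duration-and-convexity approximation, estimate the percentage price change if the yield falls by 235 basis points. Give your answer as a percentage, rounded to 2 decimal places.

+40.89%

Duration effect: -D_mod·Δy = -14.055 × (-0.0235) = +0.3302925
Convexity effect: ½·C·(Δy)² = 0.5 × 284.5 × (-0.0235)² = +0.0785575625
ΔP/P ≈ +0.3302925 + 0.0785575625 = +0.4088500625
= +40.88500625%.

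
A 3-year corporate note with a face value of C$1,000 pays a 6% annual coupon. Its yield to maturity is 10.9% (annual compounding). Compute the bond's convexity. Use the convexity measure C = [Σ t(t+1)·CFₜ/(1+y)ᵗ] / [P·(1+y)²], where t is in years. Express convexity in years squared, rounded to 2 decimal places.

With y = 0.109:
  t   CF        PV=CF/(1+0.109)^t    t·PV        t(t+1)·PV
  1        60.00        54.1028        54.1028         108.2056
  2        60.00        48.7852        97.5704         292.7112
  3     1,060.00       777.1614     2,331.4842       9,325.9369
  Σ                    880.0494     2,483.1574       9,726.8537
P = 880.0494.
Convexity = Σ t(t+1)·PV / [P·(1+y)²] = 9,726.8537 / (880.0494 × 1.229881) = 8.98674.

8.99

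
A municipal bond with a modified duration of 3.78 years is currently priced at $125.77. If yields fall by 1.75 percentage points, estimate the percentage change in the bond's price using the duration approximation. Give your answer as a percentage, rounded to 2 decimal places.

+6.62%

Duration approximation: ΔP/P ≈ -D_mod · Δy = -3.78 × (-0.0175) = +0.066150.
As a percentage: +6.6150%.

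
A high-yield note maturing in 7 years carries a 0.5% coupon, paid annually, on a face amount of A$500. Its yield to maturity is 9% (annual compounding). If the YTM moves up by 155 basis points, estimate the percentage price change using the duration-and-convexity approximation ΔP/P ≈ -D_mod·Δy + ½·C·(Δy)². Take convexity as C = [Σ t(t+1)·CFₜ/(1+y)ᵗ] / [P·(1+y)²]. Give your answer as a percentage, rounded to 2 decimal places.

With y = 0.09:
  t   CF        PV=CF/(1+0.09)^t    t·PV        t(t+1)·PV
  1         2.50         2.2936         2.2936           4.5872
  2         2.50         2.1042         4.2084          12.6252
  3         2.50         1.9305         5.7914          23.1655
  4         2.50         1.7711         7.0843          35.4213
  5         2.50         1.6248         8.1241          48.7449
  6         2.50         1.4907         8.9440          62.6081
  7       502.50       274.8847     1,924.1930      15,393.5436
  Σ                    286.0995     1,960.6387      15,580.6957
P = 286.0995; D_Mac = 6.85300 yrs; D_mod = 6.28715 yrs; C = 45.83706.
Duration effect: -6.28715 × (+0.0155) = -0.097451
Convexity effect: 0.5 × 45.83706 × (0.0155)² = +0.0055062
ΔP/P ≈ -0.097451 + 0.0055062 = -0.091945 = -9.1945%.

-9.19%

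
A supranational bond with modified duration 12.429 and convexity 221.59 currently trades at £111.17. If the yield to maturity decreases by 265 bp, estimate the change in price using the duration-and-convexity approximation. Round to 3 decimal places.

Duration effect: -D_mod·Δy = -12.429 × (-0.0265) = +0.3293685
Convexity effect: ½·C·(Δy)² = 0.5 × 221.59 × (-0.0265)² = +0.07780578875
ΔP/P ≈ +0.3293685 + 0.07780578875 = +0.40717428875
ΔP ≈ 111.17 × (+0.40717428875) = +45.2655656803375.

+£45.266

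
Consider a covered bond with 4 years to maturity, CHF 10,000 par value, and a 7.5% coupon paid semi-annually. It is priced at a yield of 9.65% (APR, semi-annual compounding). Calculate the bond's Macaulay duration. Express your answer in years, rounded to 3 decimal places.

Periodic yield y = 0.04825. Discount each cash flow and weight by its period:
  t   CF        PV=CF/(1+0.04825)^t    t·PV
  1       375.00       357.7391       357.7391
  2       375.00       341.2727       682.5454
  3       375.00       325.5642       976.6926
  4       375.00       310.5788     1,242.3151
  5       375.00       296.2831     1,481.4156
  6       375.00       282.6455     1,695.8729
  7       375.00       269.6356     1,887.4489
  8    10,375.00     7,116.5440    56,932.3517
  Σ                  9,300.2629    65,256.3814
Price P = Σ PV = 9,300.2629.
Macaulay duration = Σ(t·PV) / P = 65,256.3814 / 9,300.2629 = 7.01662 half-year periods.
In years: 7.01662 / 2 = 3.50831 years.

3.508 years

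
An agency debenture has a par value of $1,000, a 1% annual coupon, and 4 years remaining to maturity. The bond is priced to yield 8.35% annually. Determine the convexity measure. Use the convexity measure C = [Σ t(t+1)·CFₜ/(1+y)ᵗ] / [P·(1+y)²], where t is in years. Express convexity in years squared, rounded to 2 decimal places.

With y = 0.0835:
  t   CF        PV=CF/(1+0.0835)^t    t·PV        t(t+1)·PV
  1        10.00         9.2293         9.2293          18.4587
  2        10.00         8.5181        17.0362          51.1085
  3        10.00         7.8616        23.5849          94.3397
  4     1,010.00       732.8342     2,931.3367      14,656.6834
  Σ                    758.4433     2,981.1871      14,820.5903
P = 758.4433.
Convexity = Σ t(t+1)·PV / [P·(1+y)²] = 14,820.5903 / (758.4433 × 1.173972) = 16.64503.

16.65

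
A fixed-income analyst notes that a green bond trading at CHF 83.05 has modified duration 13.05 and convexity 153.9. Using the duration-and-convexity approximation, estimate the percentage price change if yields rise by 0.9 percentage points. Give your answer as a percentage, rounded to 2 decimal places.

-11.12%

Duration effect: -D_mod·Δy = -13.05 × (+0.009) = -0.117450
Convexity effect: ½·C·(Δy)² = 0.5 × 153.9 × (0.009)² = +0.00623295
ΔP/P ≈ -0.117450 + 0.00623295 = -0.11121705
= -11.121705%.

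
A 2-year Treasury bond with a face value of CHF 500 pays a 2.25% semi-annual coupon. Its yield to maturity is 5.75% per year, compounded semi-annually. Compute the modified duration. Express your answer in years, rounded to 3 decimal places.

Periodic yield y = 0.02875. First find Macaulay duration:
  t   CF        PV=CF/(1+0.02875)^t    t·PV
  1        5.625         5.4678         5.4678
  2        5.625         5.3150        10.6300
  3        5.625         5.1665        15.4994
  4      505.625       451.4287     1,805.7147
  Σ                    467.3779     1,837.3119
P = 467.3779; Macaulay duration = 1,837.3119 / 467.3779 = 3.93111 half-year periods = 1.96555 years.
Modified duration = D_Mac / (1 + y) = 1.96555 / 1.02875 = 1.91062 years.

1.911 years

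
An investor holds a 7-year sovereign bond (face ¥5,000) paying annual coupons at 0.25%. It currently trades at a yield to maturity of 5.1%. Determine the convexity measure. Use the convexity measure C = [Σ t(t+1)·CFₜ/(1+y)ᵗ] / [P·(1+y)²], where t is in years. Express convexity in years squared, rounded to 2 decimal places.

With y = 0.051:
  t   CF        PV=CF/(1+0.051)^t    t·PV        t(t+1)·PV
  1        12.50        11.8934        11.8934          23.7869
  2        12.50        11.3163        22.6326          67.8978
  3        12.50        10.7672        32.3015         129.2061
  4        12.50        10.2447        40.9788         204.8940
  5        12.50         9.7476        48.7379         292.4271
  6        12.50         9.2746        55.6474         389.5319
  7     5,012.50     3,538.6318    24,770.4225     198,163.3796
  Σ                  3,601.8755    24,982.6141     199,271.1234
P = 3,601.8755.
Convexity = Σ t(t+1)·PV / [P·(1+y)²] = 199,271.1234 / (3,601.8755 × 1.104601) = 50.08529.

50.09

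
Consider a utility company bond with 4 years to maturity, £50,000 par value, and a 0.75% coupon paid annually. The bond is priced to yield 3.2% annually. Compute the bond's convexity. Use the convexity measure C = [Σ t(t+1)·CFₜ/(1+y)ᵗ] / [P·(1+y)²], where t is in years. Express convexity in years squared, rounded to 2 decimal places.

With y = 0.032:
  t   CF        PV=CF/(1+0.032)^t    t·PV        t(t+1)·PV
  1       375.00       363.3721       363.3721         726.7442
  2       375.00       352.1047       704.2095       2,112.6284
  3       375.00       341.1868     1,023.5603       4,094.2412
  4    50,375.00    44,411.5847   177,646.3388     888,231.6940
  Σ                 45,468.2483   179,737.4807     895,165.3078
P = 45,468.2483.
Convexity = Σ t(t+1)·PV / [P·(1+y)²] = 895,165.3078 / (45,468.2483 × 1.065024) = 18.48569.

18.49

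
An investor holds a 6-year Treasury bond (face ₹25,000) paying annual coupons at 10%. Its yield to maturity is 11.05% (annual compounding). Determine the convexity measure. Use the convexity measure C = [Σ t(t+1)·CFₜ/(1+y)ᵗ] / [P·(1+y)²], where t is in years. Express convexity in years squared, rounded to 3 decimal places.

With y = 0.1105:
  t   CF        PV=CF/(1+0.1105)^t    t·PV        t(t+1)·PV
  1     2,500.00     2,251.2382     2,251.2382       4,502.4764
  2     2,500.00     2,027.2293     4,054.4587      12,163.3760
  3     2,500.00     1,825.5104     5,476.5313      21,906.1252
  4     2,500.00     1,643.8635     6,575.4541      32,877.2703
  5     2,500.00     1,480.2913     7,401.4566      44,408.7398
  6    27,500.00    14,662.9487    87,977.6925     615,843.8474
  Σ                 23,891.0815   113,736.8313     731,701.8351
P = 23,891.0815.
Convexity = Σ t(t+1)·PV / [P·(1+y)²] = 731,701.8351 / (23,891.0815 × 1.233210) = 24.83483.

24.835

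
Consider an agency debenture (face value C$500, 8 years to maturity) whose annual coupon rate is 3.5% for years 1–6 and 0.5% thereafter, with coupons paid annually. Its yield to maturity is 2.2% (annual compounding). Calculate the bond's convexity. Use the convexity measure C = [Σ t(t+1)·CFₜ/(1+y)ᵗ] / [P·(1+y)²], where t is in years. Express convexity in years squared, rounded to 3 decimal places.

With y = 0.022:
  t   CF        PV=CF/(1+0.022)^t    t·PV        t(t+1)·PV
  1        17.50        17.1233        17.1233          34.2466
  2        17.50        16.7547        33.5094         100.5281
  3        17.50        16.3940        49.1820         196.7282
  4        17.50        16.0411        64.1644         320.8222
  5        17.50        15.6958        78.4790         470.8741
  6        17.50        15.3579        92.1476         645.0330
  7         2.50         2.1468        15.0273         120.2186
  8       502.50       422.2104     3,377.6830      30,399.1469
  Σ                    521.7240     3,727.3161      32,287.5978
P = 521.7240.
Convexity = Σ t(t+1)·PV / [P·(1+y)²] = 32,287.5978 / (521.7240 × 1.044484) = 59.25065.

59.251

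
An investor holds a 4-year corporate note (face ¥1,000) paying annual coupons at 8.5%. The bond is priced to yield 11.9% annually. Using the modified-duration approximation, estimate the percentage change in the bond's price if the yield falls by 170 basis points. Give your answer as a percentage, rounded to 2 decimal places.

Periodic yield y = 0.119. Modified duration first:
  t   CF        PV=CF/(1+0.119)^t    t·PV
  1        85.00        75.9607        75.9607
  2        85.00        67.8826       135.7653
  3        85.00        60.6637       181.9910
  4     1,085.00       692.0053     2,768.0210
  Σ                    896.5122     3,161.7380
P = 896.5122; D_Mac = 3.52671 yrs; D_mod = 3.52671/(1+0.119) = 3.15166 yrs.
ΔP/P ≈ -D_mod · Δy = -3.15166 × (-0.017) = +0.053578 = +5.3578%.

+5.36%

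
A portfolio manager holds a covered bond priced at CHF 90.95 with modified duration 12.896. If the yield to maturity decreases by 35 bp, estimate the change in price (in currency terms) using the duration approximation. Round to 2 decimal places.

+CHF 4.11

Duration approximation: ΔP/P ≈ -D_mod · Δy = -12.896 × (-0.0035) = +0.045136.
ΔP ≈ 90.95 × (+0.045136) = +4.1051192.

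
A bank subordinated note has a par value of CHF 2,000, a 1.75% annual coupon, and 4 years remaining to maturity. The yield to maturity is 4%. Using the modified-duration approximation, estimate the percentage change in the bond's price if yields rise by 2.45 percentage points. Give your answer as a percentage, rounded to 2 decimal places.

Periodic yield y = 0.04. Modified duration first:
  t   CF        PV=CF/(1+0.04)^t    t·PV
  1        35.00        33.6538        33.6538
  2        35.00        32.3595        64.7189
  3        35.00        31.1149        93.3446
  4     2,035.00     1,739.5265     6,958.1061
  Σ                  1,836.6547     7,149.8235
P = 1,836.6547; D_Mac = 3.89285 yrs; D_mod = 3.89285/(1+0.04) = 3.74313 yrs.
ΔP/P ≈ -D_mod · Δy = -3.74313 × (+0.0245) = -0.091707 = -9.1707%.

-9.17%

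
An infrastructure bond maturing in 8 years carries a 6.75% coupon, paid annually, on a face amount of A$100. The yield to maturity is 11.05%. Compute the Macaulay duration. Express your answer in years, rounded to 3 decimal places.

Periodic yield y = 0.1105. Discount each cash flow and weight by its year:
  t   CF        PV=CF/(1+0.1105)^t    t·PV
  1         6.75         6.0783         6.0783
  2         6.75         5.4735        10.9470
  3         6.75         4.9289        14.7866
  4         6.75         4.4384        17.7537
  5         6.75         3.9968        19.9839
  6         6.75         3.5991        21.5945
  7         6.75         3.2410        22.6867
  8       106.75        46.1551       369.2405
  Σ                     77.9111       483.0715
Price P = Σ PV = 77.9111.
Macaulay duration = Σ(t·PV) / P = 483.0715 / 77.9111 = 6.20029 years.

6.200 years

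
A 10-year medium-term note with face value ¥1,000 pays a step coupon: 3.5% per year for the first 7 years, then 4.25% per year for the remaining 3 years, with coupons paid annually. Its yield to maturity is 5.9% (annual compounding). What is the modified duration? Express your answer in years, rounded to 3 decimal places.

Periodic yield y = 0.059. First find Macaulay duration:
  t   CF        PV=CF/(1+0.059)^t    t·PV
  1        35.00        33.0500        33.0500
  2        35.00        31.2087        62.4175
  3        35.00        29.4700        88.4100
  4        35.00        27.8281       111.3126
  5        35.00        26.2778       131.3888
  6        35.00        24.8137       148.8825
  7        35.00        23.4313       164.0191
  8        42.50        26.8671       214.9370
  9        42.50        25.3703       228.3325
  10    1,042.50       587.6469     5,876.4692
  Σ                    835.9640     7,059.2191
P = 835.9640; Macaulay duration = 7,059.2191 / 835.9640 = 8.44441 years.
Modified duration = D_Mac / (1 + y) = 8.44441 / 1.059 = 7.97394 years.

7.974 years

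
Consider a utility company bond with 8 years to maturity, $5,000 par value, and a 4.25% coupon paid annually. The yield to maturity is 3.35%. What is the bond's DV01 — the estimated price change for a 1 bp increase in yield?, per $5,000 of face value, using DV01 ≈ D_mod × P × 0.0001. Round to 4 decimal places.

$3.5889

Periodic yield y = 0.0335.
  t   CF        PV=CF/(1+0.0335)^t    t·PV
  1       212.50       205.6120       205.6120
  2       212.50       198.9473       397.8945
  3       212.50       192.4986       577.4957
  4       212.50       186.2589       745.0356
  5       212.50       180.2215       901.1074
  6       212.50       174.3797     1,046.2785
  7       212.50       168.7274     1,181.0917
  8     5,212.50     4,004.6284    32,037.0270
  Σ                  5,311.2737    37,091.5423
P = 5,311.2737; D_Mac = 6.98355 yrs; D_mod = 6.75718 yrs.
DV01 ≈ 6.75718 × 5,311.2737 × 0.0001 = 3.588925.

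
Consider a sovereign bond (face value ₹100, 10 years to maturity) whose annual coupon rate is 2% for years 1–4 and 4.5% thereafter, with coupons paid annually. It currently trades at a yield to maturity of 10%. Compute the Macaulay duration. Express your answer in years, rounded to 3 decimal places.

8.534 years

Periodic yield y = 0.1. Discount each cash flow and weight by its year:
  t   CF        PV=CF/(1+0.1)^t    t·PV
  1         2.00         1.8182         1.8182
  2         2.00         1.6529         3.3058
  3         2.00         1.5026         4.5079
  4         2.00         1.3660         5.4641
  5         4.50         2.7941        13.9707
  6         4.50         2.5401        15.2408
  7         4.50         2.3092        16.1645
  8         4.50         2.0993        16.7943
  9         4.50         1.9084        17.1760
  10      104.50        40.2893       402.8927
  Σ                     58.2802       497.3349
Price P = Σ PV = 58.2802.
Macaulay duration = Σ(t·PV) / P = 497.3349 / 58.2802 = 8.53351 years.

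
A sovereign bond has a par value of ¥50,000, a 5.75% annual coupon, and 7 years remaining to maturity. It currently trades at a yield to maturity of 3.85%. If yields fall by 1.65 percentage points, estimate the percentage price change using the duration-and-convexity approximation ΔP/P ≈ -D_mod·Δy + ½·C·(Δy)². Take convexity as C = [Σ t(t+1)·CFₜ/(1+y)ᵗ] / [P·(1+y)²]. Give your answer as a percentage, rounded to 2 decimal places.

+10.14%

With y = 0.0385:
  t   CF        PV=CF/(1+0.0385)^t    t·PV        t(t+1)·PV
  1     2,875.00     2,768.4160     2,768.4160       5,536.8320
  2     2,875.00     2,665.7833     5,331.5667      15,994.7000
  3     2,875.00     2,566.9555     7,700.8666      30,803.4665
  4     2,875.00     2,471.7916     9,887.1663      49,435.8313
  5     2,875.00     2,380.1556    11,900.7779      71,404.6672
  6     2,875.00     2,291.9168    13,751.5007      96,260.5047
  7    52,875.00    40,588.6750   284,120.7251   2,272,965.8005
  Σ                 55,733.6938   335,461.0191   2,542,401.8020
P = 55,733.6938; D_Mac = 6.01900 yrs; D_mod = 5.79586 yrs; C = 42.29737.
Duration effect: -5.79586 × (-0.0165) = +0.095632
Convexity effect: 0.5 × 42.29737 × (-0.0165)² = +0.0057577
ΔP/P ≈ +0.095632 + 0.0057577 = +0.101389 = +10.1389%.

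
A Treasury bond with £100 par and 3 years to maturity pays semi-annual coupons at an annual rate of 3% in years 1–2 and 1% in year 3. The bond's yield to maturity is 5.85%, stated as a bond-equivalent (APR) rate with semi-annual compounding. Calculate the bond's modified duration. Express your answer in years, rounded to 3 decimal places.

2.806 years

Periodic yield y = 0.02925. First find Macaulay duration:
  t   CF        PV=CF/(1+0.02925)^t    t·PV
  1         1.50         1.4574         1.4574
  2         1.50         1.4160         2.8319
  3         1.50         1.3757         4.1271
  4         1.50         1.3366         5.3465
  5         0.50         0.4329         2.1644
  6       100.50        84.5358       507.2150
  Σ                     90.5544       523.1423
P = 90.5544; Macaulay duration = 523.1423 / 90.5544 = 5.77711 half-year periods = 2.88855 years.
Modified duration = D_Mac / (1 + y) = 2.88855 / 1.02925 = 2.80646 years.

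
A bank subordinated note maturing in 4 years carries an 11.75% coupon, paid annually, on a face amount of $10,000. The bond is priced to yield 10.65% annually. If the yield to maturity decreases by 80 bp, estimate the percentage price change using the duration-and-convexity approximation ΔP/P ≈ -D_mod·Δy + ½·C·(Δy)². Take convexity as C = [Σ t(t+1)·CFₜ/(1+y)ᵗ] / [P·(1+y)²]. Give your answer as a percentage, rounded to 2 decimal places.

With y = 0.1065:
  t   CF        PV=CF/(1+0.1065)^t    t·PV        t(t+1)·PV
  1     1,175.00     1,061.9069     1,061.9069       2,123.8138
  2     1,175.00       959.6990     1,919.3979       5,758.1938
  3     1,175.00       867.3285     2,601.9855      10,407.9419
  4    11,175.00     7,454.9006    29,819.6025     149,098.0125
  Σ                 10,343.8350    35,402.8928     167,387.9621
P = 10,343.8350; D_Mac = 3.42261 yrs; D_mod = 3.09318 yrs; C = 13.21721.
Duration effect: -3.09318 × (-0.008) = +0.024745
Convexity effect: 0.5 × 13.21721 × (-0.008)² = +0.0004230
ΔP/P ≈ +0.024745 + 0.0004230 = +0.025168 = +2.5168%.

+2.52%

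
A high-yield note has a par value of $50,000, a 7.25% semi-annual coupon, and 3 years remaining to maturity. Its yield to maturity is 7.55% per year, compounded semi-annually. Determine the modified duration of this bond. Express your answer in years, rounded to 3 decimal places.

2.648 years

Periodic yield y = 0.03775. First find Macaulay duration:
  t   CF        PV=CF/(1+0.03775)^t    t·PV
  1     1,812.50     1,746.5671     1,746.5671
  2     1,812.50     1,683.0326     3,366.0652
  3     1,812.50     1,621.8093     4,865.4279
  4     1,812.50     1,562.8131     6,251.2525
  5     1,812.50     1,505.9630     7,529.8151
  6    51,812.50    41,483.7583   248,902.5500
  Σ                 49,603.9435   272,661.6778
P = 49,603.9435; Macaulay duration = 272,661.6778 / 49,603.9435 = 5.49677 half-year periods = 2.74839 years.
Modified duration = D_Mac / (1 + y) = 2.74839 / 1.03775 = 2.64841 years.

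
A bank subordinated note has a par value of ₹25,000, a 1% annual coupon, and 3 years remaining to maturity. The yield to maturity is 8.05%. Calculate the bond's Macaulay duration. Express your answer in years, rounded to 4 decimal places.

Periodic yield y = 0.0805. Discount each cash flow and weight by its year:
  t   CF        PV=CF/(1+0.0805)^t    t·PV
  1       250.00       231.3744       231.3744
  2       250.00       214.1364       428.2728
  3    25,250.00    20,016.4506    60,049.3518
  Σ                 20,461.9613    60,708.9989
Price P = Σ PV = 20,461.9613.
Macaulay duration = Σ(t·PV) / P = 60,708.9989 / 20,461.9613 = 2.96692 years.

2.9669 years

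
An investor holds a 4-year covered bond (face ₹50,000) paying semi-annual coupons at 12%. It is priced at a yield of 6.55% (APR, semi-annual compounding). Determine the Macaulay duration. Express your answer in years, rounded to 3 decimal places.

Periodic yield y = 0.03275. Discount each cash flow and weight by its period:
  t   CF        PV=CF/(1+0.03275)^t    t·PV
  1     3,000.00     2,904.8656     2,904.8656
  2     3,000.00     2,812.7481     5,625.4963
  3     3,000.00     2,723.5518     8,170.6555
  4     3,000.00     2,637.1840    10,548.7362
  5     3,000.00     2,553.5551    12,767.7756
  6     3,000.00     2,472.5782    14,835.4691
  7     3,000.00     2,394.1691    16,759.1840
  8    53,000.00    40,955.6894   327,645.5150
  Σ                 59,454.3415   399,257.6973
Price P = Σ PV = 59,454.3415.
Macaulay duration = Σ(t·PV) / P = 399,257.6973 / 59,454.3415 = 6.71537 half-year periods.
In years: 6.71537 / 2 = 3.35768 years.

3.358 years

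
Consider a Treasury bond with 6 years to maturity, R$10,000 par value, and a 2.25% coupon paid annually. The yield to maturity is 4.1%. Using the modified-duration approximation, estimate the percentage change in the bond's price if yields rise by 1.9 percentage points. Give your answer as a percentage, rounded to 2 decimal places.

-10.33%

Periodic yield y = 0.041. Modified duration first:
  t   CF        PV=CF/(1+0.041)^t    t·PV
  1       225.00       216.1383       216.1383
  2       225.00       207.6257       415.2514
  3       225.00       199.4483       598.3449
  4       225.00       191.5930       766.3719
  5       225.00       184.0471       920.2353
  6    10,225.00     8,034.5016    48,207.0094
  Σ                  9,033.3539    51,123.3512
P = 9,033.3539; D_Mac = 5.65940 yrs; D_mod = 5.65940/(1+0.041) = 5.43650 yrs.
ΔP/P ≈ -D_mod · Δy = -5.43650 × (+0.019) = -0.103294 = -10.3294%.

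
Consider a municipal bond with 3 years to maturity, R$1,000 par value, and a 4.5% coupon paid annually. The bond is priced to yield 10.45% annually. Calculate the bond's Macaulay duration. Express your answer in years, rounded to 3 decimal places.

Periodic yield y = 0.1045. Discount each cash flow and weight by its year:
  t   CF        PV=CF/(1+0.1045)^t    t·PV
  1        45.00        40.7424        40.7424
  2        45.00        36.8877        73.7753
  3     1,045.00       775.5667     2,326.7000
  Σ                    853.1967     2,441.2177
Price P = Σ PV = 853.1967.
Macaulay duration = Σ(t·PV) / P = 2,441.2177 / 853.1967 = 2.86126 years.

2.861 years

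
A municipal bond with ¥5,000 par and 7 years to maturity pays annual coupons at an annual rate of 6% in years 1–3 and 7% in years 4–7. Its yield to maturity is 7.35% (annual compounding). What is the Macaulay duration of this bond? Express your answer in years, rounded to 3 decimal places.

5.857 years

Periodic yield y = 0.0735. Discount each cash flow and weight by its year:
  t   CF        PV=CF/(1+0.0735)^t    t·PV
  1       300.00       279.4597       279.4597
  2       300.00       260.3258       520.6515
  3       300.00       242.5019       727.5056
  4       350.00       263.5481     1,054.1923
  5       350.00       245.5036     1,227.5178
  6       350.00       228.6945     1,372.1671
  7     5,350.00     3,256.4127    22,794.8889
  Σ                  4,776.4462    27,976.3830
Price P = Σ PV = 4,776.4462.
Macaulay duration = Σ(t·PV) / P = 27,976.3830 / 4,776.4462 = 5.85715 years.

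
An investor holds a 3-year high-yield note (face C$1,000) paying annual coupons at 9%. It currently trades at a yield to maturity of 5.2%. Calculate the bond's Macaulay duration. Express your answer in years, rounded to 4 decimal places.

2.7712 years

Periodic yield y = 0.052. Discount each cash flow and weight by its year:
  t   CF        PV=CF/(1+0.052)^t    t·PV
  1        90.00        85.5513        85.5513
  2        90.00        81.3226       162.6451
  3     1,090.00       936.2229     2,808.6688
  Σ                  1,103.0968     3,056.8653
Price P = Σ PV = 1,103.0968.
Macaulay duration = Σ(t·PV) / P = 3,056.8653 / 1,103.0968 = 2.77117 years.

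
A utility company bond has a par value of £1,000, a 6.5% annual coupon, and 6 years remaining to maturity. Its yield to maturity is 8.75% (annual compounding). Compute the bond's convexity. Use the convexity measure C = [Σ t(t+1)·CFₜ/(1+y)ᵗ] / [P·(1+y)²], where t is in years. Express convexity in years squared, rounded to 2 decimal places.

With y = 0.0875:
  t   CF        PV=CF/(1+0.0875)^t    t·PV        t(t+1)·PV
  1        65.00        59.7701        59.7701         119.5402
  2        65.00        54.9610       109.9221         329.7662
  3        65.00        50.5389       151.6166         606.4665
  4        65.00        46.4725       185.8901         929.4506
  5        65.00        42.7334       213.6668       1,282.0008
  6     1,065.00       643.8342     3,863.0049      27,041.0346
  Σ                    898.3101     4,583.8706      30,308.2588
P = 898.3101.
Convexity = Σ t(t+1)·PV / [P·(1+y)²] = 30,308.2588 / (898.3101 × 1.182656) = 28.52832.

28.53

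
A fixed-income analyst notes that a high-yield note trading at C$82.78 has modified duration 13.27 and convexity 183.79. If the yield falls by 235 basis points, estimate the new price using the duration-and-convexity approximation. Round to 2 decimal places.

Duration effect: -D_mod·Δy = -13.27 × (-0.0235) = +0.311845
Convexity effect: ½·C·(Δy)² = 0.5 × 183.79 × (-0.0235)² = +0.05074901375
ΔP/P ≈ +0.311845 + 0.05074901375 = +0.36259401375
New price ≈ 82.78 × (1 + 0.36259401375) = 112.795532458225.

C$112.80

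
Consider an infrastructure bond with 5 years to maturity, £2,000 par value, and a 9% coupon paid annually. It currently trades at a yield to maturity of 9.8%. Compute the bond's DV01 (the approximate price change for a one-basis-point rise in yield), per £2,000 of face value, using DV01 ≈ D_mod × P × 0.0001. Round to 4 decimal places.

Periodic yield y = 0.098.
  t   CF        PV=CF/(1+0.098)^t    t·PV
  1       180.00       163.9344       163.9344
  2       180.00       149.3028       298.6055
  3       180.00       135.9770       407.9310
  4       180.00       123.8406       495.3625
  5     2,180.00     1,365.9814     6,829.9071
  Σ                  1,939.0362     8,195.7406
P = 1,939.0362; D_Mac = 4.22671 yrs; D_mod = 3.84946 yrs.
DV01 ≈ 3.84946 × 1,939.0362 × 0.0001 = 0.746424.

£0.7464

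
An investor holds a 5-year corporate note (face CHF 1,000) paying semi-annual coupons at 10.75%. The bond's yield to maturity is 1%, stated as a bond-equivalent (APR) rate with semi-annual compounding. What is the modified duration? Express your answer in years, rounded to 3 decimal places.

Periodic yield y = 0.005. First find Macaulay duration:
  t   CF        PV=CF/(1+0.005)^t    t·PV
  1        53.75        53.4826        53.4826
  2        53.75        53.2165       106.4330
  3        53.75        52.9517       158.8552
  4        53.75        52.6883       210.7532
  5        53.75        52.4262       262.1309
  6        53.75        52.1653       312.9921
  7        53.75        51.9058       363.3407
  8        53.75        51.6476       413.1806
  9        53.75        51.3906       462.5156
  10    1,053.75     1,002.4829    10,024.8289
  Σ                  1,474.3576    12,368.5129
P = 1,474.3576; Macaulay duration = 12,368.5129 / 1,474.3576 = 8.38909 half-year periods = 4.19454 years.
Modified duration = D_Mac / (1 + y) = 4.19454 / 1.005 = 4.17367 years.

4.174 years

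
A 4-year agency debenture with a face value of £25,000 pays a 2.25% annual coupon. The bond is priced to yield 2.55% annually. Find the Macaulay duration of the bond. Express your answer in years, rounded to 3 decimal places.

Periodic yield y = 0.0255. Discount each cash flow and weight by its year:
  t   CF        PV=CF/(1+0.0255)^t    t·PV
  1       562.50       548.5129       548.5129
  2       562.50       534.8736     1,069.7473
  3       562.50       521.5735     1,564.7206
  4    25,562.50    23,113.2314    92,452.9254
  Σ                 24,718.1914    95,635.9062
Price P = Σ PV = 24,718.1914.
Macaulay duration = Σ(t·PV) / P = 95,635.9062 / 24,718.1914 = 3.86905 years.

3.869 years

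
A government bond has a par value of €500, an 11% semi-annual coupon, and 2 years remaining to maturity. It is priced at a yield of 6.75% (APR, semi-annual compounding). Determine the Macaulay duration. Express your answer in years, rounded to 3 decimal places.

Periodic yield y = 0.03375. Discount each cash flow and weight by its period:
  t   CF        PV=CF/(1+0.03375)^t    t·PV
  1        27.50        26.6022        26.6022
  2        27.50        25.7337        51.4673
  3        27.50        24.8935        74.6805
  4       527.50       461.9132     1,847.6528
  Σ                    539.1426     2,000.4028
Price P = Σ PV = 539.1426.
Macaulay duration = Σ(t·PV) / P = 2,000.4028 / 539.1426 = 3.71034 half-year periods.
In years: 3.71034 / 2 = 1.85517 years.

1.855 years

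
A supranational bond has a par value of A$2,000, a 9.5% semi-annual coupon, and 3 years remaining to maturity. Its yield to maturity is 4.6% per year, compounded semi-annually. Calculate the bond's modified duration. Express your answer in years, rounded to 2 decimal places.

2.64 years

Periodic yield y = 0.023. First find Macaulay duration:
  t   CF        PV=CF/(1+0.023)^t    t·PV
  1        95.00        92.8641        92.8641
  2        95.00        90.7763       181.5525
  3        95.00        88.7354       266.2061
  4        95.00        86.7403       346.9613
  5        95.00        84.7902       423.9508
  6     2,095.00     1,827.8065    10,966.8392
  Σ                  2,271.7128    12,278.3740
P = 2,271.7128; Macaulay duration = 12,278.3740 / 2,271.7128 = 5.40490 half-year periods = 2.70245 years.
Modified duration = D_Mac / (1 + y) = 2.70245 / 1.023 = 2.64169 years.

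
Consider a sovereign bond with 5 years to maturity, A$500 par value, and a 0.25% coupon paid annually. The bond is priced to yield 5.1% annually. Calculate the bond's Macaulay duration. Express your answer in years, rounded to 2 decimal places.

4.97 years

Periodic yield y = 0.051. Discount each cash flow and weight by its year:
  t   CF        PV=CF/(1+0.051)^t    t·PV
  1         1.25         1.1893         1.1893
  2         1.25         1.1316         2.2633
  3         1.25         1.0767         3.2302
  4         1.25         1.0245         4.0979
  5       501.25       390.8776     1,954.3881
  Σ                    395.2998     1,965.1687
Price P = Σ PV = 395.2998.
Macaulay duration = Σ(t·PV) / P = 1,965.1687 / 395.2998 = 4.97134 years.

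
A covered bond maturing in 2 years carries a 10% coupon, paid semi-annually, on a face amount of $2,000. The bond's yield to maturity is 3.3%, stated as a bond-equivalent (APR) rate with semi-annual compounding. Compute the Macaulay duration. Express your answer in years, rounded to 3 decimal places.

Periodic yield y = 0.0165. Discount each cash flow and weight by its period:
  t   CF        PV=CF/(1+0.0165)^t    t·PV
  1       100.00        98.3768        98.3768
  2       100.00        96.7799       193.5598
  3       100.00        95.2090       285.6269
  4     2,100.00     1,966.9339     7,867.7356
  Σ                  2,257.2996     8,445.2991
Price P = Σ PV = 2,257.2996.
Macaulay duration = Σ(t·PV) / P = 8,445.2991 / 2,257.2996 = 3.74133 half-year periods.
In years: 3.74133 / 2 = 1.87066 years.

1.871 years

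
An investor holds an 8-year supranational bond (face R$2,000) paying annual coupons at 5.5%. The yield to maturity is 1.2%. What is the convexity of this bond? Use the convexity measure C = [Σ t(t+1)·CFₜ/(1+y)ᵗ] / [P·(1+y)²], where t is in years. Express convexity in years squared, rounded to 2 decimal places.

With y = 0.012:
  t   CF        PV=CF/(1+0.012)^t    t·PV        t(t+1)·PV
  1       110.00       108.6957       108.6957         217.3913
  2       110.00       107.4068       214.8135         644.4406
  3       110.00       106.1332       318.3995       1,273.5981
  4       110.00       104.8747       419.4987       2,097.4935
  5       110.00       103.6311       518.1555       3,108.9331
  6       110.00       102.4023       614.4137       4,300.8956
  7       110.00       101.1880       708.3161       5,666.5291
  8     2,110.00     1,917.9547    15,343.6379     138,092.7415
  Σ                  2,652.2864    18,245.9307     155,402.0229
P = 2,652.2864.
Convexity = Σ t(t+1)·PV / [P·(1+y)²] = 155,402.0229 / (2,652.2864 × 1.024144) = 57.21043.

57.21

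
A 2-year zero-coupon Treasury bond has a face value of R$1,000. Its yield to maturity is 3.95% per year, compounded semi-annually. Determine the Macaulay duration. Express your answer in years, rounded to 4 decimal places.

A zero-coupon bond has a single cash flow at maturity, so its Macaulay duration equals its maturity: 2 years.
(Equivalently: 4 semi-annual periods ÷ 2 = 2 years.)

2.0000 years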